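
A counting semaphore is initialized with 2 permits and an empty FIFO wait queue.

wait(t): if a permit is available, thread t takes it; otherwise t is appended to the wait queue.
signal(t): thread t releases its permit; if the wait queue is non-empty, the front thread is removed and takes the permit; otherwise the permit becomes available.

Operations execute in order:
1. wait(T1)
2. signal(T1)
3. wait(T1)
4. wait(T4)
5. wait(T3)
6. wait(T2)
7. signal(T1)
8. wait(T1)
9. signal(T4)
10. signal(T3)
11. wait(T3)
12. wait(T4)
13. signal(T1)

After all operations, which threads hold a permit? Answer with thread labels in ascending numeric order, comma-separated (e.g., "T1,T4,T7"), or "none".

Answer: T2,T3

Derivation:
Step 1: wait(T1) -> count=1 queue=[] holders={T1}
Step 2: signal(T1) -> count=2 queue=[] holders={none}
Step 3: wait(T1) -> count=1 queue=[] holders={T1}
Step 4: wait(T4) -> count=0 queue=[] holders={T1,T4}
Step 5: wait(T3) -> count=0 queue=[T3] holders={T1,T4}
Step 6: wait(T2) -> count=0 queue=[T3,T2] holders={T1,T4}
Step 7: signal(T1) -> count=0 queue=[T2] holders={T3,T4}
Step 8: wait(T1) -> count=0 queue=[T2,T1] holders={T3,T4}
Step 9: signal(T4) -> count=0 queue=[T1] holders={T2,T3}
Step 10: signal(T3) -> count=0 queue=[] holders={T1,T2}
Step 11: wait(T3) -> count=0 queue=[T3] holders={T1,T2}
Step 12: wait(T4) -> count=0 queue=[T3,T4] holders={T1,T2}
Step 13: signal(T1) -> count=0 queue=[T4] holders={T2,T3}
Final holders: T2,T3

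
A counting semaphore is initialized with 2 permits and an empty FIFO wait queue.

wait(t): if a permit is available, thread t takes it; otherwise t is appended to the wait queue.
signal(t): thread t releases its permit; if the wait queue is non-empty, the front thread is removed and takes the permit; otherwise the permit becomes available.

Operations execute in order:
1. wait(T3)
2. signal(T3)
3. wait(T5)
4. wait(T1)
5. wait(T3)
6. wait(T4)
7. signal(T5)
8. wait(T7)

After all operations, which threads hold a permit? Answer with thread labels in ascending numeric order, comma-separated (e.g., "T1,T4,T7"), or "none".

Answer: T1,T3

Derivation:
Step 1: wait(T3) -> count=1 queue=[] holders={T3}
Step 2: signal(T3) -> count=2 queue=[] holders={none}
Step 3: wait(T5) -> count=1 queue=[] holders={T5}
Step 4: wait(T1) -> count=0 queue=[] holders={T1,T5}
Step 5: wait(T3) -> count=0 queue=[T3] holders={T1,T5}
Step 6: wait(T4) -> count=0 queue=[T3,T4] holders={T1,T5}
Step 7: signal(T5) -> count=0 queue=[T4] holders={T1,T3}
Step 8: wait(T7) -> count=0 queue=[T4,T7] holders={T1,T3}
Final holders: T1,T3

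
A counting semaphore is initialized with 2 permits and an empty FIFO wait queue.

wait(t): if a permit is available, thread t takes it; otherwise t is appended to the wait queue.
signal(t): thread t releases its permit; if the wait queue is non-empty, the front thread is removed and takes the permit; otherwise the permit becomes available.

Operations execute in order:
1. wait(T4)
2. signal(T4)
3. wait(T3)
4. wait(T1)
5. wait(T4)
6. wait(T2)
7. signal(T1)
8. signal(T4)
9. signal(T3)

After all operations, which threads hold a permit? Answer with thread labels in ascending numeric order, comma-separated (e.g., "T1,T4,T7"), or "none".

Step 1: wait(T4) -> count=1 queue=[] holders={T4}
Step 2: signal(T4) -> count=2 queue=[] holders={none}
Step 3: wait(T3) -> count=1 queue=[] holders={T3}
Step 4: wait(T1) -> count=0 queue=[] holders={T1,T3}
Step 5: wait(T4) -> count=0 queue=[T4] holders={T1,T3}
Step 6: wait(T2) -> count=0 queue=[T4,T2] holders={T1,T3}
Step 7: signal(T1) -> count=0 queue=[T2] holders={T3,T4}
Step 8: signal(T4) -> count=0 queue=[] holders={T2,T3}
Step 9: signal(T3) -> count=1 queue=[] holders={T2}
Final holders: T2

Answer: T2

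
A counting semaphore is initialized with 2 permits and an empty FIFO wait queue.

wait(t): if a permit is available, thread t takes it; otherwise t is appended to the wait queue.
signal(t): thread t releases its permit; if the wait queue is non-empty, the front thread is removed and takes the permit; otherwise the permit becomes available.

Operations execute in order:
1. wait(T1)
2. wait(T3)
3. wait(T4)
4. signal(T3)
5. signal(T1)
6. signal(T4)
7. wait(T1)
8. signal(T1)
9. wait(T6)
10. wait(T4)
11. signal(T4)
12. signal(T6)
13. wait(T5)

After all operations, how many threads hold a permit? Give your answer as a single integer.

Step 1: wait(T1) -> count=1 queue=[] holders={T1}
Step 2: wait(T3) -> count=0 queue=[] holders={T1,T3}
Step 3: wait(T4) -> count=0 queue=[T4] holders={T1,T3}
Step 4: signal(T3) -> count=0 queue=[] holders={T1,T4}
Step 5: signal(T1) -> count=1 queue=[] holders={T4}
Step 6: signal(T4) -> count=2 queue=[] holders={none}
Step 7: wait(T1) -> count=1 queue=[] holders={T1}
Step 8: signal(T1) -> count=2 queue=[] holders={none}
Step 9: wait(T6) -> count=1 queue=[] holders={T6}
Step 10: wait(T4) -> count=0 queue=[] holders={T4,T6}
Step 11: signal(T4) -> count=1 queue=[] holders={T6}
Step 12: signal(T6) -> count=2 queue=[] holders={none}
Step 13: wait(T5) -> count=1 queue=[] holders={T5}
Final holders: {T5} -> 1 thread(s)

Answer: 1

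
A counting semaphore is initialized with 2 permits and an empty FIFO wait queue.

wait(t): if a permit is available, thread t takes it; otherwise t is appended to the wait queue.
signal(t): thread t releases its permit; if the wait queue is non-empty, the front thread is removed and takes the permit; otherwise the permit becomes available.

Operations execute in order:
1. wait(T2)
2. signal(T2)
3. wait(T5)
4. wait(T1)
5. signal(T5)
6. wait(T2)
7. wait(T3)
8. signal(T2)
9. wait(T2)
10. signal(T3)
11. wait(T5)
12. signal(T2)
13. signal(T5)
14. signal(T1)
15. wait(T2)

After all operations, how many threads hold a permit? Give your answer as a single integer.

Step 1: wait(T2) -> count=1 queue=[] holders={T2}
Step 2: signal(T2) -> count=2 queue=[] holders={none}
Step 3: wait(T5) -> count=1 queue=[] holders={T5}
Step 4: wait(T1) -> count=0 queue=[] holders={T1,T5}
Step 5: signal(T5) -> count=1 queue=[] holders={T1}
Step 6: wait(T2) -> count=0 queue=[] holders={T1,T2}
Step 7: wait(T3) -> count=0 queue=[T3] holders={T1,T2}
Step 8: signal(T2) -> count=0 queue=[] holders={T1,T3}
Step 9: wait(T2) -> count=0 queue=[T2] holders={T1,T3}
Step 10: signal(T3) -> count=0 queue=[] holders={T1,T2}
Step 11: wait(T5) -> count=0 queue=[T5] holders={T1,T2}
Step 12: signal(T2) -> count=0 queue=[] holders={T1,T5}
Step 13: signal(T5) -> count=1 queue=[] holders={T1}
Step 14: signal(T1) -> count=2 queue=[] holders={none}
Step 15: wait(T2) -> count=1 queue=[] holders={T2}
Final holders: {T2} -> 1 thread(s)

Answer: 1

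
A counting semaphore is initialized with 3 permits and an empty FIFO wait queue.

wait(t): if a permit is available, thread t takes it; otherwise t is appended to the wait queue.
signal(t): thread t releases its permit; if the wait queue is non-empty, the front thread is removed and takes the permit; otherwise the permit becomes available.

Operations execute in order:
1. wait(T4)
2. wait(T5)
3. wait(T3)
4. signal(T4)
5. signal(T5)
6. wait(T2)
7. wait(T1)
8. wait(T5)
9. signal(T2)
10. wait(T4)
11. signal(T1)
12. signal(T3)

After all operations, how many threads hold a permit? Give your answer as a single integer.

Answer: 2

Derivation:
Step 1: wait(T4) -> count=2 queue=[] holders={T4}
Step 2: wait(T5) -> count=1 queue=[] holders={T4,T5}
Step 3: wait(T3) -> count=0 queue=[] holders={T3,T4,T5}
Step 4: signal(T4) -> count=1 queue=[] holders={T3,T5}
Step 5: signal(T5) -> count=2 queue=[] holders={T3}
Step 6: wait(T2) -> count=1 queue=[] holders={T2,T3}
Step 7: wait(T1) -> count=0 queue=[] holders={T1,T2,T3}
Step 8: wait(T5) -> count=0 queue=[T5] holders={T1,T2,T3}
Step 9: signal(T2) -> count=0 queue=[] holders={T1,T3,T5}
Step 10: wait(T4) -> count=0 queue=[T4] holders={T1,T3,T5}
Step 11: signal(T1) -> count=0 queue=[] holders={T3,T4,T5}
Step 12: signal(T3) -> count=1 queue=[] holders={T4,T5}
Final holders: {T4,T5} -> 2 thread(s)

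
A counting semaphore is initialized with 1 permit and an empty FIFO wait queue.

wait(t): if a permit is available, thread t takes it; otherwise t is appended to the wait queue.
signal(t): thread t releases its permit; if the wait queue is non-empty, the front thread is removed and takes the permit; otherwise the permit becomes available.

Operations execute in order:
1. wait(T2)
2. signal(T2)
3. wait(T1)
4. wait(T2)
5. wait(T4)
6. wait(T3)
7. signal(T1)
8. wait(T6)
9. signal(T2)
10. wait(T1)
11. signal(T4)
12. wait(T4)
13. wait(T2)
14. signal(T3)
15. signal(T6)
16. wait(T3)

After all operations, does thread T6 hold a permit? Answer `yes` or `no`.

Answer: no

Derivation:
Step 1: wait(T2) -> count=0 queue=[] holders={T2}
Step 2: signal(T2) -> count=1 queue=[] holders={none}
Step 3: wait(T1) -> count=0 queue=[] holders={T1}
Step 4: wait(T2) -> count=0 queue=[T2] holders={T1}
Step 5: wait(T4) -> count=0 queue=[T2,T4] holders={T1}
Step 6: wait(T3) -> count=0 queue=[T2,T4,T3] holders={T1}
Step 7: signal(T1) -> count=0 queue=[T4,T3] holders={T2}
Step 8: wait(T6) -> count=0 queue=[T4,T3,T6] holders={T2}
Step 9: signal(T2) -> count=0 queue=[T3,T6] holders={T4}
Step 10: wait(T1) -> count=0 queue=[T3,T6,T1] holders={T4}
Step 11: signal(T4) -> count=0 queue=[T6,T1] holders={T3}
Step 12: wait(T4) -> count=0 queue=[T6,T1,T4] holders={T3}
Step 13: wait(T2) -> count=0 queue=[T6,T1,T4,T2] holders={T3}
Step 14: signal(T3) -> count=0 queue=[T1,T4,T2] holders={T6}
Step 15: signal(T6) -> count=0 queue=[T4,T2] holders={T1}
Step 16: wait(T3) -> count=0 queue=[T4,T2,T3] holders={T1}
Final holders: {T1} -> T6 not in holders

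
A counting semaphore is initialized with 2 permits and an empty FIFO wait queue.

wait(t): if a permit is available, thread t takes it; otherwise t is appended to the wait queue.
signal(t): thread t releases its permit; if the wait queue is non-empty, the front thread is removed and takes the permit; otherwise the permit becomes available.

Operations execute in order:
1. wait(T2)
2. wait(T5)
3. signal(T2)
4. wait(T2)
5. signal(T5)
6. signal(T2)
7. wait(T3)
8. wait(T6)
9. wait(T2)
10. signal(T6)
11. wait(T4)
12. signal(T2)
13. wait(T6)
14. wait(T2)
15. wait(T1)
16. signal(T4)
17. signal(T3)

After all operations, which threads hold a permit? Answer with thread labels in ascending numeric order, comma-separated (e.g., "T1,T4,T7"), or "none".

Answer: T2,T6

Derivation:
Step 1: wait(T2) -> count=1 queue=[] holders={T2}
Step 2: wait(T5) -> count=0 queue=[] holders={T2,T5}
Step 3: signal(T2) -> count=1 queue=[] holders={T5}
Step 4: wait(T2) -> count=0 queue=[] holders={T2,T5}
Step 5: signal(T5) -> count=1 queue=[] holders={T2}
Step 6: signal(T2) -> count=2 queue=[] holders={none}
Step 7: wait(T3) -> count=1 queue=[] holders={T3}
Step 8: wait(T6) -> count=0 queue=[] holders={T3,T6}
Step 9: wait(T2) -> count=0 queue=[T2] holders={T3,T6}
Step 10: signal(T6) -> count=0 queue=[] holders={T2,T3}
Step 11: wait(T4) -> count=0 queue=[T4] holders={T2,T3}
Step 12: signal(T2) -> count=0 queue=[] holders={T3,T4}
Step 13: wait(T6) -> count=0 queue=[T6] holders={T3,T4}
Step 14: wait(T2) -> count=0 queue=[T6,T2] holders={T3,T4}
Step 15: wait(T1) -> count=0 queue=[T6,T2,T1] holders={T3,T4}
Step 16: signal(T4) -> count=0 queue=[T2,T1] holders={T3,T6}
Step 17: signal(T3) -> count=0 queue=[T1] holders={T2,T6}
Final holders: T2,T6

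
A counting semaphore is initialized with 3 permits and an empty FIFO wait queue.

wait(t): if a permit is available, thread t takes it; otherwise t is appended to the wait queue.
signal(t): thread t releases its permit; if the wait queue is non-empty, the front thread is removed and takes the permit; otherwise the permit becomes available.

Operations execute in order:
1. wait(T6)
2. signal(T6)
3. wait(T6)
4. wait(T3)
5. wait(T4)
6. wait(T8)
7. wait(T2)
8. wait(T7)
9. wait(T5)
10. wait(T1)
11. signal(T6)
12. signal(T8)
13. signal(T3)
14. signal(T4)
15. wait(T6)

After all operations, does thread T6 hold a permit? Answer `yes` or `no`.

Answer: no

Derivation:
Step 1: wait(T6) -> count=2 queue=[] holders={T6}
Step 2: signal(T6) -> count=3 queue=[] holders={none}
Step 3: wait(T6) -> count=2 queue=[] holders={T6}
Step 4: wait(T3) -> count=1 queue=[] holders={T3,T6}
Step 5: wait(T4) -> count=0 queue=[] holders={T3,T4,T6}
Step 6: wait(T8) -> count=0 queue=[T8] holders={T3,T4,T6}
Step 7: wait(T2) -> count=0 queue=[T8,T2] holders={T3,T4,T6}
Step 8: wait(T7) -> count=0 queue=[T8,T2,T7] holders={T3,T4,T6}
Step 9: wait(T5) -> count=0 queue=[T8,T2,T7,T5] holders={T3,T4,T6}
Step 10: wait(T1) -> count=0 queue=[T8,T2,T7,T5,T1] holders={T3,T4,T6}
Step 11: signal(T6) -> count=0 queue=[T2,T7,T5,T1] holders={T3,T4,T8}
Step 12: signal(T8) -> count=0 queue=[T7,T5,T1] holders={T2,T3,T4}
Step 13: signal(T3) -> count=0 queue=[T5,T1] holders={T2,T4,T7}
Step 14: signal(T4) -> count=0 queue=[T1] holders={T2,T5,T7}
Step 15: wait(T6) -> count=0 queue=[T1,T6] holders={T2,T5,T7}
Final holders: {T2,T5,T7} -> T6 not in holders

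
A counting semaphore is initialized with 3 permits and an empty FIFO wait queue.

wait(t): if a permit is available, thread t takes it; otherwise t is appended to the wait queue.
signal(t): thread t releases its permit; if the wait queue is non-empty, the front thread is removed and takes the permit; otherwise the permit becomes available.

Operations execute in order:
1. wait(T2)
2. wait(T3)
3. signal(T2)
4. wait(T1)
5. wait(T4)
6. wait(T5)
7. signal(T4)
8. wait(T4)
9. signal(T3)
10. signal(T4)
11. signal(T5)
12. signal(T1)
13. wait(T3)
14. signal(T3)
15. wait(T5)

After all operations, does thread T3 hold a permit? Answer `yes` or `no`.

Step 1: wait(T2) -> count=2 queue=[] holders={T2}
Step 2: wait(T3) -> count=1 queue=[] holders={T2,T3}
Step 3: signal(T2) -> count=2 queue=[] holders={T3}
Step 4: wait(T1) -> count=1 queue=[] holders={T1,T3}
Step 5: wait(T4) -> count=0 queue=[] holders={T1,T3,T4}
Step 6: wait(T5) -> count=0 queue=[T5] holders={T1,T3,T4}
Step 7: signal(T4) -> count=0 queue=[] holders={T1,T3,T5}
Step 8: wait(T4) -> count=0 queue=[T4] holders={T1,T3,T5}
Step 9: signal(T3) -> count=0 queue=[] holders={T1,T4,T5}
Step 10: signal(T4) -> count=1 queue=[] holders={T1,T5}
Step 11: signal(T5) -> count=2 queue=[] holders={T1}
Step 12: signal(T1) -> count=3 queue=[] holders={none}
Step 13: wait(T3) -> count=2 queue=[] holders={T3}
Step 14: signal(T3) -> count=3 queue=[] holders={none}
Step 15: wait(T5) -> count=2 queue=[] holders={T5}
Final holders: {T5} -> T3 not in holders

Answer: no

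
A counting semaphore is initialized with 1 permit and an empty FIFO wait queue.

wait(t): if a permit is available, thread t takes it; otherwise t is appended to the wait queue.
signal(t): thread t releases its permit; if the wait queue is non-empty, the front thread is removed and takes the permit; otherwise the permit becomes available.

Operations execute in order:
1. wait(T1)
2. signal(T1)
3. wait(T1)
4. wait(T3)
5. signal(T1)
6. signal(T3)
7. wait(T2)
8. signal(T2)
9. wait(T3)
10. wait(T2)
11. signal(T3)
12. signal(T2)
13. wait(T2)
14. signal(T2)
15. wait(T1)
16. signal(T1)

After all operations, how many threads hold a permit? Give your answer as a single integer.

Answer: 0

Derivation:
Step 1: wait(T1) -> count=0 queue=[] holders={T1}
Step 2: signal(T1) -> count=1 queue=[] holders={none}
Step 3: wait(T1) -> count=0 queue=[] holders={T1}
Step 4: wait(T3) -> count=0 queue=[T3] holders={T1}
Step 5: signal(T1) -> count=0 queue=[] holders={T3}
Step 6: signal(T3) -> count=1 queue=[] holders={none}
Step 7: wait(T2) -> count=0 queue=[] holders={T2}
Step 8: signal(T2) -> count=1 queue=[] holders={none}
Step 9: wait(T3) -> count=0 queue=[] holders={T3}
Step 10: wait(T2) -> count=0 queue=[T2] holders={T3}
Step 11: signal(T3) -> count=0 queue=[] holders={T2}
Step 12: signal(T2) -> count=1 queue=[] holders={none}
Step 13: wait(T2) -> count=0 queue=[] holders={T2}
Step 14: signal(T2) -> count=1 queue=[] holders={none}
Step 15: wait(T1) -> count=0 queue=[] holders={T1}
Step 16: signal(T1) -> count=1 queue=[] holders={none}
Final holders: {none} -> 0 thread(s)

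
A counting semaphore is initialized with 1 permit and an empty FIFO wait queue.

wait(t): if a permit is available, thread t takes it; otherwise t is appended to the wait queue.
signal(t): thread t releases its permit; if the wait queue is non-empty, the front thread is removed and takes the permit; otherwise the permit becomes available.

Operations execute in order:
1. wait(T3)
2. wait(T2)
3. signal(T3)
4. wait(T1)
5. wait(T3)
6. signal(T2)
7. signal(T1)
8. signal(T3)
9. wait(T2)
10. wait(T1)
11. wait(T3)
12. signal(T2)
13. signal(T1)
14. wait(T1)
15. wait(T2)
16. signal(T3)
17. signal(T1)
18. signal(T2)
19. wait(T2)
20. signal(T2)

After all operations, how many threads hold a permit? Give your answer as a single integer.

Step 1: wait(T3) -> count=0 queue=[] holders={T3}
Step 2: wait(T2) -> count=0 queue=[T2] holders={T3}
Step 3: signal(T3) -> count=0 queue=[] holders={T2}
Step 4: wait(T1) -> count=0 queue=[T1] holders={T2}
Step 5: wait(T3) -> count=0 queue=[T1,T3] holders={T2}
Step 6: signal(T2) -> count=0 queue=[T3] holders={T1}
Step 7: signal(T1) -> count=0 queue=[] holders={T3}
Step 8: signal(T3) -> count=1 queue=[] holders={none}
Step 9: wait(T2) -> count=0 queue=[] holders={T2}
Step 10: wait(T1) -> count=0 queue=[T1] holders={T2}
Step 11: wait(T3) -> count=0 queue=[T1,T3] holders={T2}
Step 12: signal(T2) -> count=0 queue=[T3] holders={T1}
Step 13: signal(T1) -> count=0 queue=[] holders={T3}
Step 14: wait(T1) -> count=0 queue=[T1] holders={T3}
Step 15: wait(T2) -> count=0 queue=[T1,T2] holders={T3}
Step 16: signal(T3) -> count=0 queue=[T2] holders={T1}
Step 17: signal(T1) -> count=0 queue=[] holders={T2}
Step 18: signal(T2) -> count=1 queue=[] holders={none}
Step 19: wait(T2) -> count=0 queue=[] holders={T2}
Step 20: signal(T2) -> count=1 queue=[] holders={none}
Final holders: {none} -> 0 thread(s)

Answer: 0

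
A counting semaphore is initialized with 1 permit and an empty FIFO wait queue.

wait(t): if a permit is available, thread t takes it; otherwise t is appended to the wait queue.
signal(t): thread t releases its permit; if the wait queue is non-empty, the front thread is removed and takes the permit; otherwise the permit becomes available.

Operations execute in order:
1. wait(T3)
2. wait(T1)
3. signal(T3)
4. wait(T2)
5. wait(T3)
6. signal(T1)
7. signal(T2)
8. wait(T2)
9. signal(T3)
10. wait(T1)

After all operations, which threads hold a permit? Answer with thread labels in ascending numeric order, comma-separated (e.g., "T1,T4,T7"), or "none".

Answer: T2

Derivation:
Step 1: wait(T3) -> count=0 queue=[] holders={T3}
Step 2: wait(T1) -> count=0 queue=[T1] holders={T3}
Step 3: signal(T3) -> count=0 queue=[] holders={T1}
Step 4: wait(T2) -> count=0 queue=[T2] holders={T1}
Step 5: wait(T3) -> count=0 queue=[T2,T3] holders={T1}
Step 6: signal(T1) -> count=0 queue=[T3] holders={T2}
Step 7: signal(T2) -> count=0 queue=[] holders={T3}
Step 8: wait(T2) -> count=0 queue=[T2] holders={T3}
Step 9: signal(T3) -> count=0 queue=[] holders={T2}
Step 10: wait(T1) -> count=0 queue=[T1] holders={T2}
Final holders: T2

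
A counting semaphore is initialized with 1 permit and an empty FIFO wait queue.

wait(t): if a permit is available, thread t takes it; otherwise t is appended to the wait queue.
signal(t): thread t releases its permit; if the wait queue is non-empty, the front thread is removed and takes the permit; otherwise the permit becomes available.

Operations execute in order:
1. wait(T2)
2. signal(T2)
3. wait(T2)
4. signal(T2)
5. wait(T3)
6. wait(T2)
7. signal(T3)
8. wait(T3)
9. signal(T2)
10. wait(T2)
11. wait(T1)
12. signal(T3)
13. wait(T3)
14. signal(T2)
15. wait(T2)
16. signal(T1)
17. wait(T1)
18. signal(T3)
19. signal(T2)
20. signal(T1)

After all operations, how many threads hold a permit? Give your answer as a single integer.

Answer: 0

Derivation:
Step 1: wait(T2) -> count=0 queue=[] holders={T2}
Step 2: signal(T2) -> count=1 queue=[] holders={none}
Step 3: wait(T2) -> count=0 queue=[] holders={T2}
Step 4: signal(T2) -> count=1 queue=[] holders={none}
Step 5: wait(T3) -> count=0 queue=[] holders={T3}
Step 6: wait(T2) -> count=0 queue=[T2] holders={T3}
Step 7: signal(T3) -> count=0 queue=[] holders={T2}
Step 8: wait(T3) -> count=0 queue=[T3] holders={T2}
Step 9: signal(T2) -> count=0 queue=[] holders={T3}
Step 10: wait(T2) -> count=0 queue=[T2] holders={T3}
Step 11: wait(T1) -> count=0 queue=[T2,T1] holders={T3}
Step 12: signal(T3) -> count=0 queue=[T1] holders={T2}
Step 13: wait(T3) -> count=0 queue=[T1,T3] holders={T2}
Step 14: signal(T2) -> count=0 queue=[T3] holders={T1}
Step 15: wait(T2) -> count=0 queue=[T3,T2] holders={T1}
Step 16: signal(T1) -> count=0 queue=[T2] holders={T3}
Step 17: wait(T1) -> count=0 queue=[T2,T1] holders={T3}
Step 18: signal(T3) -> count=0 queue=[T1] holders={T2}
Step 19: signal(T2) -> count=0 queue=[] holders={T1}
Step 20: signal(T1) -> count=1 queue=[] holders={none}
Final holders: {none} -> 0 thread(s)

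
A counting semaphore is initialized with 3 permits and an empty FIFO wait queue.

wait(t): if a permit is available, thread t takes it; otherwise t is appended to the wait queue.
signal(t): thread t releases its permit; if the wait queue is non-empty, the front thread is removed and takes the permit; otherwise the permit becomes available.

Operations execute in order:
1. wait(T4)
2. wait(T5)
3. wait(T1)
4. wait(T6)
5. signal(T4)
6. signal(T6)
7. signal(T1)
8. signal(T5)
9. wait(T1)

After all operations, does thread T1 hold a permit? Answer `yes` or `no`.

Answer: yes

Derivation:
Step 1: wait(T4) -> count=2 queue=[] holders={T4}
Step 2: wait(T5) -> count=1 queue=[] holders={T4,T5}
Step 3: wait(T1) -> count=0 queue=[] holders={T1,T4,T5}
Step 4: wait(T6) -> count=0 queue=[T6] holders={T1,T4,T5}
Step 5: signal(T4) -> count=0 queue=[] holders={T1,T5,T6}
Step 6: signal(T6) -> count=1 queue=[] holders={T1,T5}
Step 7: signal(T1) -> count=2 queue=[] holders={T5}
Step 8: signal(T5) -> count=3 queue=[] holders={none}
Step 9: wait(T1) -> count=2 queue=[] holders={T1}
Final holders: {T1} -> T1 in holders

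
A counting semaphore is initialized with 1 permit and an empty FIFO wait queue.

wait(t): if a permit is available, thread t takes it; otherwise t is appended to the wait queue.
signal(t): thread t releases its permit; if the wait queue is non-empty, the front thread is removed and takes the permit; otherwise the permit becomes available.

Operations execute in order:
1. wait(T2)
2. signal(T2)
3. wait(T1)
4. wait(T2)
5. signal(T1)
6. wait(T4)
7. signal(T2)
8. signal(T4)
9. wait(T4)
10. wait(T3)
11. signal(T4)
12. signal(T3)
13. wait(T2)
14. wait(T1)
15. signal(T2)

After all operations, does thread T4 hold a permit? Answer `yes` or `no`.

Step 1: wait(T2) -> count=0 queue=[] holders={T2}
Step 2: signal(T2) -> count=1 queue=[] holders={none}
Step 3: wait(T1) -> count=0 queue=[] holders={T1}
Step 4: wait(T2) -> count=0 queue=[T2] holders={T1}
Step 5: signal(T1) -> count=0 queue=[] holders={T2}
Step 6: wait(T4) -> count=0 queue=[T4] holders={T2}
Step 7: signal(T2) -> count=0 queue=[] holders={T4}
Step 8: signal(T4) -> count=1 queue=[] holders={none}
Step 9: wait(T4) -> count=0 queue=[] holders={T4}
Step 10: wait(T3) -> count=0 queue=[T3] holders={T4}
Step 11: signal(T4) -> count=0 queue=[] holders={T3}
Step 12: signal(T3) -> count=1 queue=[] holders={none}
Step 13: wait(T2) -> count=0 queue=[] holders={T2}
Step 14: wait(T1) -> count=0 queue=[T1] holders={T2}
Step 15: signal(T2) -> count=0 queue=[] holders={T1}
Final holders: {T1} -> T4 not in holders

Answer: no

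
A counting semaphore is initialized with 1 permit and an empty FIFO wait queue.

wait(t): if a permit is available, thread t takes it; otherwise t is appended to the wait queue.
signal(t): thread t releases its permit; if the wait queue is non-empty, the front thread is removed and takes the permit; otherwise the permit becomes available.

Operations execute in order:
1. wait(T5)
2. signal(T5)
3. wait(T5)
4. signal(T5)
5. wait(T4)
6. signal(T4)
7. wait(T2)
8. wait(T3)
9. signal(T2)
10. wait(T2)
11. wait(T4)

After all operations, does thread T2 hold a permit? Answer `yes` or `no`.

Step 1: wait(T5) -> count=0 queue=[] holders={T5}
Step 2: signal(T5) -> count=1 queue=[] holders={none}
Step 3: wait(T5) -> count=0 queue=[] holders={T5}
Step 4: signal(T5) -> count=1 queue=[] holders={none}
Step 5: wait(T4) -> count=0 queue=[] holders={T4}
Step 6: signal(T4) -> count=1 queue=[] holders={none}
Step 7: wait(T2) -> count=0 queue=[] holders={T2}
Step 8: wait(T3) -> count=0 queue=[T3] holders={T2}
Step 9: signal(T2) -> count=0 queue=[] holders={T3}
Step 10: wait(T2) -> count=0 queue=[T2] holders={T3}
Step 11: wait(T4) -> count=0 queue=[T2,T4] holders={T3}
Final holders: {T3} -> T2 not in holders

Answer: no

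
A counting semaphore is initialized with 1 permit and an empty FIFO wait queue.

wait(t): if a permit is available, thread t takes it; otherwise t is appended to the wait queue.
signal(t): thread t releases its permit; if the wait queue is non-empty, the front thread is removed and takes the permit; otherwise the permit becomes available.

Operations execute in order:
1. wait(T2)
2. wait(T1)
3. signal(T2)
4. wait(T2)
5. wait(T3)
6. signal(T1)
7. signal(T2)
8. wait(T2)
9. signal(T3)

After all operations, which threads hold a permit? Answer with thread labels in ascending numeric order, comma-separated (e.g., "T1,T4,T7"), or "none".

Step 1: wait(T2) -> count=0 queue=[] holders={T2}
Step 2: wait(T1) -> count=0 queue=[T1] holders={T2}
Step 3: signal(T2) -> count=0 queue=[] holders={T1}
Step 4: wait(T2) -> count=0 queue=[T2] holders={T1}
Step 5: wait(T3) -> count=0 queue=[T2,T3] holders={T1}
Step 6: signal(T1) -> count=0 queue=[T3] holders={T2}
Step 7: signal(T2) -> count=0 queue=[] holders={T3}
Step 8: wait(T2) -> count=0 queue=[T2] holders={T3}
Step 9: signal(T3) -> count=0 queue=[] holders={T2}
Final holders: T2

Answer: T2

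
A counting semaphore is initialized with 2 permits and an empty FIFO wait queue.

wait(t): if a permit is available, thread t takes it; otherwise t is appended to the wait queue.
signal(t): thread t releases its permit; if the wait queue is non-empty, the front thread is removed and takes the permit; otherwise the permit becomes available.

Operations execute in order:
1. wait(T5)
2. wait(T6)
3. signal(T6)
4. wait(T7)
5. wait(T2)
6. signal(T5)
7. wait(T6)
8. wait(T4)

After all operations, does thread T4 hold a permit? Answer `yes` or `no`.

Answer: no

Derivation:
Step 1: wait(T5) -> count=1 queue=[] holders={T5}
Step 2: wait(T6) -> count=0 queue=[] holders={T5,T6}
Step 3: signal(T6) -> count=1 queue=[] holders={T5}
Step 4: wait(T7) -> count=0 queue=[] holders={T5,T7}
Step 5: wait(T2) -> count=0 queue=[T2] holders={T5,T7}
Step 6: signal(T5) -> count=0 queue=[] holders={T2,T7}
Step 7: wait(T6) -> count=0 queue=[T6] holders={T2,T7}
Step 8: wait(T4) -> count=0 queue=[T6,T4] holders={T2,T7}
Final holders: {T2,T7} -> T4 not in holders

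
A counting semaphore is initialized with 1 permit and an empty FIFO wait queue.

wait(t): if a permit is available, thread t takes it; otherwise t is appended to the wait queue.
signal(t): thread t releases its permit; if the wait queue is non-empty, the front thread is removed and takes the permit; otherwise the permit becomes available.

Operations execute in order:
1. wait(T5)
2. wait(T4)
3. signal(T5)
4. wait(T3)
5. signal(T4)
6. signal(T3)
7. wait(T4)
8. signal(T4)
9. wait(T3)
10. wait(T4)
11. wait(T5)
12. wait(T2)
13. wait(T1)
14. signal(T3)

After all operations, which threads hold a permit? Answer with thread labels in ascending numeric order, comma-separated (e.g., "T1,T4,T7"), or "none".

Answer: T4

Derivation:
Step 1: wait(T5) -> count=0 queue=[] holders={T5}
Step 2: wait(T4) -> count=0 queue=[T4] holders={T5}
Step 3: signal(T5) -> count=0 queue=[] holders={T4}
Step 4: wait(T3) -> count=0 queue=[T3] holders={T4}
Step 5: signal(T4) -> count=0 queue=[] holders={T3}
Step 6: signal(T3) -> count=1 queue=[] holders={none}
Step 7: wait(T4) -> count=0 queue=[] holders={T4}
Step 8: signal(T4) -> count=1 queue=[] holders={none}
Step 9: wait(T3) -> count=0 queue=[] holders={T3}
Step 10: wait(T4) -> count=0 queue=[T4] holders={T3}
Step 11: wait(T5) -> count=0 queue=[T4,T5] holders={T3}
Step 12: wait(T2) -> count=0 queue=[T4,T5,T2] holders={T3}
Step 13: wait(T1) -> count=0 queue=[T4,T5,T2,T1] holders={T3}
Step 14: signal(T3) -> count=0 queue=[T5,T2,T1] holders={T4}
Final holders: T4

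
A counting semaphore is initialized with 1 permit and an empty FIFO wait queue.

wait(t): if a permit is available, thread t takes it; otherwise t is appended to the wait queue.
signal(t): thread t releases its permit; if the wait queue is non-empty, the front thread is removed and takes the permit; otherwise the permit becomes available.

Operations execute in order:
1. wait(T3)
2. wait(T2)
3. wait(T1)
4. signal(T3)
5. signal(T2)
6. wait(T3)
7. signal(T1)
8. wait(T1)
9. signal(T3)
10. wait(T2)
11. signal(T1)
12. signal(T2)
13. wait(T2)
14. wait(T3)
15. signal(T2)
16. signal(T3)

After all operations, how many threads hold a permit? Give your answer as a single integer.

Step 1: wait(T3) -> count=0 queue=[] holders={T3}
Step 2: wait(T2) -> count=0 queue=[T2] holders={T3}
Step 3: wait(T1) -> count=0 queue=[T2,T1] holders={T3}
Step 4: signal(T3) -> count=0 queue=[T1] holders={T2}
Step 5: signal(T2) -> count=0 queue=[] holders={T1}
Step 6: wait(T3) -> count=0 queue=[T3] holders={T1}
Step 7: signal(T1) -> count=0 queue=[] holders={T3}
Step 8: wait(T1) -> count=0 queue=[T1] holders={T3}
Step 9: signal(T3) -> count=0 queue=[] holders={T1}
Step 10: wait(T2) -> count=0 queue=[T2] holders={T1}
Step 11: signal(T1) -> count=0 queue=[] holders={T2}
Step 12: signal(T2) -> count=1 queue=[] holders={none}
Step 13: wait(T2) -> count=0 queue=[] holders={T2}
Step 14: wait(T3) -> count=0 queue=[T3] holders={T2}
Step 15: signal(T2) -> count=0 queue=[] holders={T3}
Step 16: signal(T3) -> count=1 queue=[] holders={none}
Final holders: {none} -> 0 thread(s)

Answer: 0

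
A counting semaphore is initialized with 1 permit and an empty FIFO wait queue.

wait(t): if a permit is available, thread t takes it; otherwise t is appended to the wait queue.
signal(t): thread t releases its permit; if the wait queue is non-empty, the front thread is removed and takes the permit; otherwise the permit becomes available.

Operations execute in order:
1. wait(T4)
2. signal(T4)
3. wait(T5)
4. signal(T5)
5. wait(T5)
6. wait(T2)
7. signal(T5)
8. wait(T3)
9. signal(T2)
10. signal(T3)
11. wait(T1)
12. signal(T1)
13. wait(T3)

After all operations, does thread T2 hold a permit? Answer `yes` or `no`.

Step 1: wait(T4) -> count=0 queue=[] holders={T4}
Step 2: signal(T4) -> count=1 queue=[] holders={none}
Step 3: wait(T5) -> count=0 queue=[] holders={T5}
Step 4: signal(T5) -> count=1 queue=[] holders={none}
Step 5: wait(T5) -> count=0 queue=[] holders={T5}
Step 6: wait(T2) -> count=0 queue=[T2] holders={T5}
Step 7: signal(T5) -> count=0 queue=[] holders={T2}
Step 8: wait(T3) -> count=0 queue=[T3] holders={T2}
Step 9: signal(T2) -> count=0 queue=[] holders={T3}
Step 10: signal(T3) -> count=1 queue=[] holders={none}
Step 11: wait(T1) -> count=0 queue=[] holders={T1}
Step 12: signal(T1) -> count=1 queue=[] holders={none}
Step 13: wait(T3) -> count=0 queue=[] holders={T3}
Final holders: {T3} -> T2 not in holders

Answer: no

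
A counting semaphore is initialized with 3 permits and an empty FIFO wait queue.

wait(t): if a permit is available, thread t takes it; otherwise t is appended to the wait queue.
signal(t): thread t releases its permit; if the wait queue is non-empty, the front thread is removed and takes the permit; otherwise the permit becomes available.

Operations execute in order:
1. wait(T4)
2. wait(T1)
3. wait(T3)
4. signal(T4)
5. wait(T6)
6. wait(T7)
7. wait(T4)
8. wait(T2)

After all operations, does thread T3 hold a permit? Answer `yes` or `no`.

Step 1: wait(T4) -> count=2 queue=[] holders={T4}
Step 2: wait(T1) -> count=1 queue=[] holders={T1,T4}
Step 3: wait(T3) -> count=0 queue=[] holders={T1,T3,T4}
Step 4: signal(T4) -> count=1 queue=[] holders={T1,T3}
Step 5: wait(T6) -> count=0 queue=[] holders={T1,T3,T6}
Step 6: wait(T7) -> count=0 queue=[T7] holders={T1,T3,T6}
Step 7: wait(T4) -> count=0 queue=[T7,T4] holders={T1,T3,T6}
Step 8: wait(T2) -> count=0 queue=[T7,T4,T2] holders={T1,T3,T6}
Final holders: {T1,T3,T6} -> T3 in holders

Answer: yes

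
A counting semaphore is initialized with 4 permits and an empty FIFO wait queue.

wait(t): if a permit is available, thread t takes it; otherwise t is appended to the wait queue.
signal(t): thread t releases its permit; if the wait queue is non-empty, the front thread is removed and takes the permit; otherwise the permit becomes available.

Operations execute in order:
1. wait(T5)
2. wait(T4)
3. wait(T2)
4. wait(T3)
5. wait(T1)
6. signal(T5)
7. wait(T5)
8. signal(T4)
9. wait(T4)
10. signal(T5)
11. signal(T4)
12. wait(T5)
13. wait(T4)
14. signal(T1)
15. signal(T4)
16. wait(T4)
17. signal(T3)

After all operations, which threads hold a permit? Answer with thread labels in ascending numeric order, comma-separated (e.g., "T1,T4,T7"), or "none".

Answer: T2,T4,T5

Derivation:
Step 1: wait(T5) -> count=3 queue=[] holders={T5}
Step 2: wait(T4) -> count=2 queue=[] holders={T4,T5}
Step 3: wait(T2) -> count=1 queue=[] holders={T2,T4,T5}
Step 4: wait(T3) -> count=0 queue=[] holders={T2,T3,T4,T5}
Step 5: wait(T1) -> count=0 queue=[T1] holders={T2,T3,T4,T5}
Step 6: signal(T5) -> count=0 queue=[] holders={T1,T2,T3,T4}
Step 7: wait(T5) -> count=0 queue=[T5] holders={T1,T2,T3,T4}
Step 8: signal(T4) -> count=0 queue=[] holders={T1,T2,T3,T5}
Step 9: wait(T4) -> count=0 queue=[T4] holders={T1,T2,T3,T5}
Step 10: signal(T5) -> count=0 queue=[] holders={T1,T2,T3,T4}
Step 11: signal(T4) -> count=1 queue=[] holders={T1,T2,T3}
Step 12: wait(T5) -> count=0 queue=[] holders={T1,T2,T3,T5}
Step 13: wait(T4) -> count=0 queue=[T4] holders={T1,T2,T3,T5}
Step 14: signal(T1) -> count=0 queue=[] holders={T2,T3,T4,T5}
Step 15: signal(T4) -> count=1 queue=[] holders={T2,T3,T5}
Step 16: wait(T4) -> count=0 queue=[] holders={T2,T3,T4,T5}
Step 17: signal(T3) -> count=1 queue=[] holders={T2,T4,T5}
Final holders: T2,T4,T5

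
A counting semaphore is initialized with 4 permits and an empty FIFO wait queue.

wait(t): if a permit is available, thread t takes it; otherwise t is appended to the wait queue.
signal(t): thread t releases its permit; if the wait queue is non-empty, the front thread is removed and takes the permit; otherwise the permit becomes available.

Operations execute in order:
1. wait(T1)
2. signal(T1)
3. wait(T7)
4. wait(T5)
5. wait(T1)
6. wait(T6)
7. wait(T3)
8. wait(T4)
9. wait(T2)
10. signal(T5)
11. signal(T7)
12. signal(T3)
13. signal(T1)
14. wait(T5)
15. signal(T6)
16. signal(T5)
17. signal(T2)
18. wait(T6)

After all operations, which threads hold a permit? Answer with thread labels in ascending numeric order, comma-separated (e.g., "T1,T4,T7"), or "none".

Answer: T4,T6

Derivation:
Step 1: wait(T1) -> count=3 queue=[] holders={T1}
Step 2: signal(T1) -> count=4 queue=[] holders={none}
Step 3: wait(T7) -> count=3 queue=[] holders={T7}
Step 4: wait(T5) -> count=2 queue=[] holders={T5,T7}
Step 5: wait(T1) -> count=1 queue=[] holders={T1,T5,T7}
Step 6: wait(T6) -> count=0 queue=[] holders={T1,T5,T6,T7}
Step 7: wait(T3) -> count=0 queue=[T3] holders={T1,T5,T6,T7}
Step 8: wait(T4) -> count=0 queue=[T3,T4] holders={T1,T5,T6,T7}
Step 9: wait(T2) -> count=0 queue=[T3,T4,T2] holders={T1,T5,T6,T7}
Step 10: signal(T5) -> count=0 queue=[T4,T2] holders={T1,T3,T6,T7}
Step 11: signal(T7) -> count=0 queue=[T2] holders={T1,T3,T4,T6}
Step 12: signal(T3) -> count=0 queue=[] holders={T1,T2,T4,T6}
Step 13: signal(T1) -> count=1 queue=[] holders={T2,T4,T6}
Step 14: wait(T5) -> count=0 queue=[] holders={T2,T4,T5,T6}
Step 15: signal(T6) -> count=1 queue=[] holders={T2,T4,T5}
Step 16: signal(T5) -> count=2 queue=[] holders={T2,T4}
Step 17: signal(T2) -> count=3 queue=[] holders={T4}
Step 18: wait(T6) -> count=2 queue=[] holders={T4,T6}
Final holders: T4,T6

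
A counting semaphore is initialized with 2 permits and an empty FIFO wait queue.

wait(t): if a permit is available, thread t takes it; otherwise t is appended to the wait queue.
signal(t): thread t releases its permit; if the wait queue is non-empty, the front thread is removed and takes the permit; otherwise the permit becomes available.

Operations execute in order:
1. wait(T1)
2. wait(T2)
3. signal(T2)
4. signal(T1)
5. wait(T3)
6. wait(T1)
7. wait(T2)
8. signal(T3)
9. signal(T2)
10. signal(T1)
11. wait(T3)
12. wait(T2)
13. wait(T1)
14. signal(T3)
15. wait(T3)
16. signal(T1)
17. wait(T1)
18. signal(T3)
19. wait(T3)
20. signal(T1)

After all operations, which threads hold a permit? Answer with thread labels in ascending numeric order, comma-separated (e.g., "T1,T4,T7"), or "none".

Step 1: wait(T1) -> count=1 queue=[] holders={T1}
Step 2: wait(T2) -> count=0 queue=[] holders={T1,T2}
Step 3: signal(T2) -> count=1 queue=[] holders={T1}
Step 4: signal(T1) -> count=2 queue=[] holders={none}
Step 5: wait(T3) -> count=1 queue=[] holders={T3}
Step 6: wait(T1) -> count=0 queue=[] holders={T1,T3}
Step 7: wait(T2) -> count=0 queue=[T2] holders={T1,T3}
Step 8: signal(T3) -> count=0 queue=[] holders={T1,T2}
Step 9: signal(T2) -> count=1 queue=[] holders={T1}
Step 10: signal(T1) -> count=2 queue=[] holders={none}
Step 11: wait(T3) -> count=1 queue=[] holders={T3}
Step 12: wait(T2) -> count=0 queue=[] holders={T2,T3}
Step 13: wait(T1) -> count=0 queue=[T1] holders={T2,T3}
Step 14: signal(T3) -> count=0 queue=[] holders={T1,T2}
Step 15: wait(T3) -> count=0 queue=[T3] holders={T1,T2}
Step 16: signal(T1) -> count=0 queue=[] holders={T2,T3}
Step 17: wait(T1) -> count=0 queue=[T1] holders={T2,T3}
Step 18: signal(T3) -> count=0 queue=[] holders={T1,T2}
Step 19: wait(T3) -> count=0 queue=[T3] holders={T1,T2}
Step 20: signal(T1) -> count=0 queue=[] holders={T2,T3}
Final holders: T2,T3

Answer: T2,T3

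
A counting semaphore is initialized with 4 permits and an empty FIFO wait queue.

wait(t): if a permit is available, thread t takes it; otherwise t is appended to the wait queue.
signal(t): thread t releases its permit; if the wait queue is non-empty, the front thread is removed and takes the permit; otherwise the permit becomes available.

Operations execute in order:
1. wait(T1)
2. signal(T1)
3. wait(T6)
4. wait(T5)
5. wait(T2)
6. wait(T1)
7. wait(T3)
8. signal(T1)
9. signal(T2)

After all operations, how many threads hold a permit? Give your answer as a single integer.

Answer: 3

Derivation:
Step 1: wait(T1) -> count=3 queue=[] holders={T1}
Step 2: signal(T1) -> count=4 queue=[] holders={none}
Step 3: wait(T6) -> count=3 queue=[] holders={T6}
Step 4: wait(T5) -> count=2 queue=[] holders={T5,T6}
Step 5: wait(T2) -> count=1 queue=[] holders={T2,T5,T6}
Step 6: wait(T1) -> count=0 queue=[] holders={T1,T2,T5,T6}
Step 7: wait(T3) -> count=0 queue=[T3] holders={T1,T2,T5,T6}
Step 8: signal(T1) -> count=0 queue=[] holders={T2,T3,T5,T6}
Step 9: signal(T2) -> count=1 queue=[] holders={T3,T5,T6}
Final holders: {T3,T5,T6} -> 3 thread(s)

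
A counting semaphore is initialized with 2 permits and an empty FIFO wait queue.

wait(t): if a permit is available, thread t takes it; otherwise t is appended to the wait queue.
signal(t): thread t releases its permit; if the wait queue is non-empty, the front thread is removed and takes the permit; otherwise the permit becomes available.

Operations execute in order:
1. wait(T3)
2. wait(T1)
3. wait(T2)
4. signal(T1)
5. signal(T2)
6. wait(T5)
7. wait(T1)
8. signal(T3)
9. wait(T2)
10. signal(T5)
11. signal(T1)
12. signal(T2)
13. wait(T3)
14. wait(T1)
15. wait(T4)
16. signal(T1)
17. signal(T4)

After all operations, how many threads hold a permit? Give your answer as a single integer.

Step 1: wait(T3) -> count=1 queue=[] holders={T3}
Step 2: wait(T1) -> count=0 queue=[] holders={T1,T3}
Step 3: wait(T2) -> count=0 queue=[T2] holders={T1,T3}
Step 4: signal(T1) -> count=0 queue=[] holders={T2,T3}
Step 5: signal(T2) -> count=1 queue=[] holders={T3}
Step 6: wait(T5) -> count=0 queue=[] holders={T3,T5}
Step 7: wait(T1) -> count=0 queue=[T1] holders={T3,T5}
Step 8: signal(T3) -> count=0 queue=[] holders={T1,T5}
Step 9: wait(T2) -> count=0 queue=[T2] holders={T1,T5}
Step 10: signal(T5) -> count=0 queue=[] holders={T1,T2}
Step 11: signal(T1) -> count=1 queue=[] holders={T2}
Step 12: signal(T2) -> count=2 queue=[] holders={none}
Step 13: wait(T3) -> count=1 queue=[] holders={T3}
Step 14: wait(T1) -> count=0 queue=[] holders={T1,T3}
Step 15: wait(T4) -> count=0 queue=[T4] holders={T1,T3}
Step 16: signal(T1) -> count=0 queue=[] holders={T3,T4}
Step 17: signal(T4) -> count=1 queue=[] holders={T3}
Final holders: {T3} -> 1 thread(s)

Answer: 1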